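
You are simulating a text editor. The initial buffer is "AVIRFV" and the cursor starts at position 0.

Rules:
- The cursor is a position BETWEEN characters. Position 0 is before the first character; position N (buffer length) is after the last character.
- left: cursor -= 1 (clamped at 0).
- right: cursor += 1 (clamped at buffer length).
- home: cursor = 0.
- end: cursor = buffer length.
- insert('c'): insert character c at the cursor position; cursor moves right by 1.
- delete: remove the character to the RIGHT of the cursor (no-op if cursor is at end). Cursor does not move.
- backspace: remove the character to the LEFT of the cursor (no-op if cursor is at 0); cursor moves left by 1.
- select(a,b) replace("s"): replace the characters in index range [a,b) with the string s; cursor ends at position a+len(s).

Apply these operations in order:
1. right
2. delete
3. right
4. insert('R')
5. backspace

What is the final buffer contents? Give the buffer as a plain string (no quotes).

After op 1 (right): buf='AVIRFV' cursor=1
After op 2 (delete): buf='AIRFV' cursor=1
After op 3 (right): buf='AIRFV' cursor=2
After op 4 (insert('R')): buf='AIRRFV' cursor=3
After op 5 (backspace): buf='AIRFV' cursor=2

Answer: AIRFV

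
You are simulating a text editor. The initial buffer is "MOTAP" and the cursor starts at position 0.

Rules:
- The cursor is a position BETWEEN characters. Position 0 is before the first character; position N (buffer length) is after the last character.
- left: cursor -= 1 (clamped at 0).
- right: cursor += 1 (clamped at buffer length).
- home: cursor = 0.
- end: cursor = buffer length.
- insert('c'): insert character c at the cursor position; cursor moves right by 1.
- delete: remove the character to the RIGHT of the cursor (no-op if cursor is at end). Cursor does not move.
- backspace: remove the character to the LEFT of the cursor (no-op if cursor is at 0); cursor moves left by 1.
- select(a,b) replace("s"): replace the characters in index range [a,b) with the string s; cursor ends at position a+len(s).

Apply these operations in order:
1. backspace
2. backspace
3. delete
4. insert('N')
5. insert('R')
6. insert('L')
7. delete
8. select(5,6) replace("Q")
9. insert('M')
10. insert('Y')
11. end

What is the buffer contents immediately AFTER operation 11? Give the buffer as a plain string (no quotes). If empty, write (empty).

Answer: NRLTAQMY

Derivation:
After op 1 (backspace): buf='MOTAP' cursor=0
After op 2 (backspace): buf='MOTAP' cursor=0
After op 3 (delete): buf='OTAP' cursor=0
After op 4 (insert('N')): buf='NOTAP' cursor=1
After op 5 (insert('R')): buf='NROTAP' cursor=2
After op 6 (insert('L')): buf='NRLOTAP' cursor=3
After op 7 (delete): buf='NRLTAP' cursor=3
After op 8 (select(5,6) replace("Q")): buf='NRLTAQ' cursor=6
After op 9 (insert('M')): buf='NRLTAQM' cursor=7
After op 10 (insert('Y')): buf='NRLTAQMY' cursor=8
After op 11 (end): buf='NRLTAQMY' cursor=8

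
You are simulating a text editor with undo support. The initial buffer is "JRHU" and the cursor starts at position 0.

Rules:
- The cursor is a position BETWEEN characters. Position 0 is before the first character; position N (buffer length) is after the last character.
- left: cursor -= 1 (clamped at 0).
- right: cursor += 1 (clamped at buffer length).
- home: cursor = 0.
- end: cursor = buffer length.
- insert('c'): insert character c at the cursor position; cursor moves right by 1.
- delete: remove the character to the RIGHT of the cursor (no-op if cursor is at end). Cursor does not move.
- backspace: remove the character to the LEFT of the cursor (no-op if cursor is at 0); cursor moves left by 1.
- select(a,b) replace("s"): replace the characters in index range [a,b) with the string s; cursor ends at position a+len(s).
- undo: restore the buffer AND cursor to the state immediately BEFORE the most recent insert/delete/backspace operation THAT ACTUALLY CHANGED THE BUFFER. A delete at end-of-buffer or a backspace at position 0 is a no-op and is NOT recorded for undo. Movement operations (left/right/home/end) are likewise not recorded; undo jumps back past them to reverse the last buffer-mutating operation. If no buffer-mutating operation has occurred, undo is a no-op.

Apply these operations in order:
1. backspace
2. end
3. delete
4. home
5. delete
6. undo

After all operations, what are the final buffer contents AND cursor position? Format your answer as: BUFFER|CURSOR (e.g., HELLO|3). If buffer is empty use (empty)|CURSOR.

After op 1 (backspace): buf='JRHU' cursor=0
After op 2 (end): buf='JRHU' cursor=4
After op 3 (delete): buf='JRHU' cursor=4
After op 4 (home): buf='JRHU' cursor=0
After op 5 (delete): buf='RHU' cursor=0
After op 6 (undo): buf='JRHU' cursor=0

Answer: JRHU|0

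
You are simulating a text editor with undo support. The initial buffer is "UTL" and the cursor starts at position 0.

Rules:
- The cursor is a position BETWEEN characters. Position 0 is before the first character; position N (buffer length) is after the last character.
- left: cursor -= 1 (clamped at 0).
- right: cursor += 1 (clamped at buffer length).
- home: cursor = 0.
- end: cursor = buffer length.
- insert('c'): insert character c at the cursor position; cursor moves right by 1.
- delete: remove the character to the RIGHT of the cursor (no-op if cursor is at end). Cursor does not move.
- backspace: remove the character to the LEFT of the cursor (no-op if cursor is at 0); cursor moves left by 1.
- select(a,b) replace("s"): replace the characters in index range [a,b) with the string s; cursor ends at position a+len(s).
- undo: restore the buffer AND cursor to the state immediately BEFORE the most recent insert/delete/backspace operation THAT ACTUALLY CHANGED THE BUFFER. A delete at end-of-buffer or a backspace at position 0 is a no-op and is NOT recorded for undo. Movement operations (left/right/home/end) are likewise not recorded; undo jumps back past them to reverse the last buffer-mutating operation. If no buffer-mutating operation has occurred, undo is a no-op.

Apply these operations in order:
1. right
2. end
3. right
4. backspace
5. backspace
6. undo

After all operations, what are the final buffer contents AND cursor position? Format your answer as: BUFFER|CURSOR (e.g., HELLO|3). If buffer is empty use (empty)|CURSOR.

Answer: UT|2

Derivation:
After op 1 (right): buf='UTL' cursor=1
After op 2 (end): buf='UTL' cursor=3
After op 3 (right): buf='UTL' cursor=3
After op 4 (backspace): buf='UT' cursor=2
After op 5 (backspace): buf='U' cursor=1
After op 6 (undo): buf='UT' cursor=2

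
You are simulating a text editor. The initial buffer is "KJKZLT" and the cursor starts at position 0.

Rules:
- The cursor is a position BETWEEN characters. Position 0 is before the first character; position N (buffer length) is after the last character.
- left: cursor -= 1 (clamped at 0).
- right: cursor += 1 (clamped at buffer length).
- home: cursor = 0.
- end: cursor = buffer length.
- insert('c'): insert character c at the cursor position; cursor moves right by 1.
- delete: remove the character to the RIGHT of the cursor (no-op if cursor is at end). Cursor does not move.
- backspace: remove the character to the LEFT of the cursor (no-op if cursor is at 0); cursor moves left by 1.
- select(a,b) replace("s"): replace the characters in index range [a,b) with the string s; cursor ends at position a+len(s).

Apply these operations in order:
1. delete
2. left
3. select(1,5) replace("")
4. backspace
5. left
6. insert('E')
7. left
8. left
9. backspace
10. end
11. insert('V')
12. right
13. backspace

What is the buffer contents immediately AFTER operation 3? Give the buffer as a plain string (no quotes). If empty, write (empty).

After op 1 (delete): buf='JKZLT' cursor=0
After op 2 (left): buf='JKZLT' cursor=0
After op 3 (select(1,5) replace("")): buf='J' cursor=1

Answer: J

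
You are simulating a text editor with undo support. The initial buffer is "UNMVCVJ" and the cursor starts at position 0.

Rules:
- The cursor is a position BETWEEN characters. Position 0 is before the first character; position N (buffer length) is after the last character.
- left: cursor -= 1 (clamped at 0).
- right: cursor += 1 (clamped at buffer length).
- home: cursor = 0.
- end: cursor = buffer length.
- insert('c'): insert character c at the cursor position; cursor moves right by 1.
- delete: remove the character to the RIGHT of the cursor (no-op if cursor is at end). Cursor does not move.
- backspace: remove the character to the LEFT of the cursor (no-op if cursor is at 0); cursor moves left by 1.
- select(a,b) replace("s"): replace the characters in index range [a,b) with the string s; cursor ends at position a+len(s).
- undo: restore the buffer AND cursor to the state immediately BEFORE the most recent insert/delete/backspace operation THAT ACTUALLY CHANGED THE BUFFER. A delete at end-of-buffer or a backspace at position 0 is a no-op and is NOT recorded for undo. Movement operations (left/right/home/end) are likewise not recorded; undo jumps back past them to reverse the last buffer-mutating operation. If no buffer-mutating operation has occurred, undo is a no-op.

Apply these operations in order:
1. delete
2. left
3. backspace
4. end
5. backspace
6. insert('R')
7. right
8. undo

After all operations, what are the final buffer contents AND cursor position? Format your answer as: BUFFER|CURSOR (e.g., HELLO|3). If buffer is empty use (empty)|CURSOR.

After op 1 (delete): buf='NMVCVJ' cursor=0
After op 2 (left): buf='NMVCVJ' cursor=0
After op 3 (backspace): buf='NMVCVJ' cursor=0
After op 4 (end): buf='NMVCVJ' cursor=6
After op 5 (backspace): buf='NMVCV' cursor=5
After op 6 (insert('R')): buf='NMVCVR' cursor=6
After op 7 (right): buf='NMVCVR' cursor=6
After op 8 (undo): buf='NMVCV' cursor=5

Answer: NMVCV|5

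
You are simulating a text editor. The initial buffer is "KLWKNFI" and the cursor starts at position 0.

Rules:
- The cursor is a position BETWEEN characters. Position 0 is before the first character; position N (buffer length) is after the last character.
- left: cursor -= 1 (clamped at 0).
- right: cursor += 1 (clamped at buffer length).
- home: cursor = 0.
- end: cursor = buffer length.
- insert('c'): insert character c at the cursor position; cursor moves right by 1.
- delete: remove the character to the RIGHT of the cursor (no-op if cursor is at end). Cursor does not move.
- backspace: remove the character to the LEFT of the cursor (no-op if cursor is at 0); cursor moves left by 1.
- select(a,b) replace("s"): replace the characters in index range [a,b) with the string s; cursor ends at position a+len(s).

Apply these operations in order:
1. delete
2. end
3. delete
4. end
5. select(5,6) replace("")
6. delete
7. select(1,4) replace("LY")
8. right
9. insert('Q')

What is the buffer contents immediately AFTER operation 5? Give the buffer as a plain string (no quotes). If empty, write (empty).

After op 1 (delete): buf='LWKNFI' cursor=0
After op 2 (end): buf='LWKNFI' cursor=6
After op 3 (delete): buf='LWKNFI' cursor=6
After op 4 (end): buf='LWKNFI' cursor=6
After op 5 (select(5,6) replace("")): buf='LWKNF' cursor=5

Answer: LWKNF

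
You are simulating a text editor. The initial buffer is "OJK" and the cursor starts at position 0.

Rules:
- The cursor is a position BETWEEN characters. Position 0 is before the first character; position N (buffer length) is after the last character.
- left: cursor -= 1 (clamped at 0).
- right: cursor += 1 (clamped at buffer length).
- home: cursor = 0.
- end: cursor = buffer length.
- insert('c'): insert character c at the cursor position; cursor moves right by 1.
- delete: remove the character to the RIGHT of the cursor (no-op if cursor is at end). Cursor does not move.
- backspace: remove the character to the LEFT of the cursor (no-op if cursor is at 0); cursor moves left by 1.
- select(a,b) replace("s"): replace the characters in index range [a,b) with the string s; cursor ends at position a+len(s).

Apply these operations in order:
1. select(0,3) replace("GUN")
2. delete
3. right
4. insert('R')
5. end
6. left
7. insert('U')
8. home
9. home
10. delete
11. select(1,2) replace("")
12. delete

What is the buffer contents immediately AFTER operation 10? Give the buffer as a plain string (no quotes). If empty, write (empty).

After op 1 (select(0,3) replace("GUN")): buf='GUN' cursor=3
After op 2 (delete): buf='GUN' cursor=3
After op 3 (right): buf='GUN' cursor=3
After op 4 (insert('R')): buf='GUNR' cursor=4
After op 5 (end): buf='GUNR' cursor=4
After op 6 (left): buf='GUNR' cursor=3
After op 7 (insert('U')): buf='GUNUR' cursor=4
After op 8 (home): buf='GUNUR' cursor=0
After op 9 (home): buf='GUNUR' cursor=0
After op 10 (delete): buf='UNUR' cursor=0

Answer: UNUR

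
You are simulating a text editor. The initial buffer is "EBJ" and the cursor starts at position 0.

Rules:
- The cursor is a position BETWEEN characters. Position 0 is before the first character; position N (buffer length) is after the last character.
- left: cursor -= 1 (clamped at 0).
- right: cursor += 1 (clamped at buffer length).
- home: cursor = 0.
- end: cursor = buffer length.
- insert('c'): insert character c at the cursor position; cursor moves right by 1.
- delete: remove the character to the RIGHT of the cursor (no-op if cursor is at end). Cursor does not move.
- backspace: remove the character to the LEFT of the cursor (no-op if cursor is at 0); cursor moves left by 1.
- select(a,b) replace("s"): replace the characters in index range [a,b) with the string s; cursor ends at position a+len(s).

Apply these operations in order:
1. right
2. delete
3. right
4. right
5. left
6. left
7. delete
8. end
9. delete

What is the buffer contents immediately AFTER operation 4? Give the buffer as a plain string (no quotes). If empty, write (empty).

After op 1 (right): buf='EBJ' cursor=1
After op 2 (delete): buf='EJ' cursor=1
After op 3 (right): buf='EJ' cursor=2
After op 4 (right): buf='EJ' cursor=2

Answer: EJ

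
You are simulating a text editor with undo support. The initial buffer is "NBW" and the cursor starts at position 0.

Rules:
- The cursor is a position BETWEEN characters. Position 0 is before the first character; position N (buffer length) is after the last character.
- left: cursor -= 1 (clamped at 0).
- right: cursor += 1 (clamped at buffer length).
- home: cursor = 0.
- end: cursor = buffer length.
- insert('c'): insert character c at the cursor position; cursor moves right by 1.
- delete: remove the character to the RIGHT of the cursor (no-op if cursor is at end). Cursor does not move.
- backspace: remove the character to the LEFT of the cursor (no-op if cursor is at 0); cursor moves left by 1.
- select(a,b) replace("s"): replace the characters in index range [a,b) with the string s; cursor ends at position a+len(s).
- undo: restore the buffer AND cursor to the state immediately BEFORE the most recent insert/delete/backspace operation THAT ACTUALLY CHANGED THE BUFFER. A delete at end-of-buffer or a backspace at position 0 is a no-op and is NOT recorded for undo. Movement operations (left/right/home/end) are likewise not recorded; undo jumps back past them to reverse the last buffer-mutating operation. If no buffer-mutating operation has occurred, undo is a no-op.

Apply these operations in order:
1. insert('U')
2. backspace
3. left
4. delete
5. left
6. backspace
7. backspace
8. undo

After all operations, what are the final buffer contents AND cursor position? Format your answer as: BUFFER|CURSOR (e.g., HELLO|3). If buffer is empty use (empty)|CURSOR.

After op 1 (insert('U')): buf='UNBW' cursor=1
After op 2 (backspace): buf='NBW' cursor=0
After op 3 (left): buf='NBW' cursor=0
After op 4 (delete): buf='BW' cursor=0
After op 5 (left): buf='BW' cursor=0
After op 6 (backspace): buf='BW' cursor=0
After op 7 (backspace): buf='BW' cursor=0
After op 8 (undo): buf='NBW' cursor=0

Answer: NBW|0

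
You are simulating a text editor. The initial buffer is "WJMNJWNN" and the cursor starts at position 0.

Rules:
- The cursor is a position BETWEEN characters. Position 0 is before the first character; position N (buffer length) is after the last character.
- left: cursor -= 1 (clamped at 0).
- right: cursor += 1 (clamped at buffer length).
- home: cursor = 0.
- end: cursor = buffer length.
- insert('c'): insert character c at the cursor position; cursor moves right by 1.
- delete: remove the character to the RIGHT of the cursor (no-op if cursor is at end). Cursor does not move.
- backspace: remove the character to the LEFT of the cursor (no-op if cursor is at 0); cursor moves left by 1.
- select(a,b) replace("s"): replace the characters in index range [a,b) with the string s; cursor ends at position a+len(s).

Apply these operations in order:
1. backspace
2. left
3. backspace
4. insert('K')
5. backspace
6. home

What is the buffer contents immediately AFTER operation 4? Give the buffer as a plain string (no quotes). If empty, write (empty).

After op 1 (backspace): buf='WJMNJWNN' cursor=0
After op 2 (left): buf='WJMNJWNN' cursor=0
After op 3 (backspace): buf='WJMNJWNN' cursor=0
After op 4 (insert('K')): buf='KWJMNJWNN' cursor=1

Answer: KWJMNJWNN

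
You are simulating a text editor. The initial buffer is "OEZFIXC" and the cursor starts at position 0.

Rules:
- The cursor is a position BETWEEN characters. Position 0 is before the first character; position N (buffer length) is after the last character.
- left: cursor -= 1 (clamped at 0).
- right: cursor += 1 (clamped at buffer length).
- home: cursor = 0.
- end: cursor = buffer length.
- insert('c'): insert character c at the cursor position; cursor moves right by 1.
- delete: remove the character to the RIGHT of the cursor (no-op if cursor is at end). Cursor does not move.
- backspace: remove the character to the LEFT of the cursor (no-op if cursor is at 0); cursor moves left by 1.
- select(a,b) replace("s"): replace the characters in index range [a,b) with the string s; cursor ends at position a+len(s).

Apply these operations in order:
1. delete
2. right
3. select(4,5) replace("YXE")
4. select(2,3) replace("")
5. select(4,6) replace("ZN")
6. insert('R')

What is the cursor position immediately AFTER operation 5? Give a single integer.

Answer: 6

Derivation:
After op 1 (delete): buf='EZFIXC' cursor=0
After op 2 (right): buf='EZFIXC' cursor=1
After op 3 (select(4,5) replace("YXE")): buf='EZFIYXEC' cursor=7
After op 4 (select(2,3) replace("")): buf='EZIYXEC' cursor=2
After op 5 (select(4,6) replace("ZN")): buf='EZIYZNC' cursor=6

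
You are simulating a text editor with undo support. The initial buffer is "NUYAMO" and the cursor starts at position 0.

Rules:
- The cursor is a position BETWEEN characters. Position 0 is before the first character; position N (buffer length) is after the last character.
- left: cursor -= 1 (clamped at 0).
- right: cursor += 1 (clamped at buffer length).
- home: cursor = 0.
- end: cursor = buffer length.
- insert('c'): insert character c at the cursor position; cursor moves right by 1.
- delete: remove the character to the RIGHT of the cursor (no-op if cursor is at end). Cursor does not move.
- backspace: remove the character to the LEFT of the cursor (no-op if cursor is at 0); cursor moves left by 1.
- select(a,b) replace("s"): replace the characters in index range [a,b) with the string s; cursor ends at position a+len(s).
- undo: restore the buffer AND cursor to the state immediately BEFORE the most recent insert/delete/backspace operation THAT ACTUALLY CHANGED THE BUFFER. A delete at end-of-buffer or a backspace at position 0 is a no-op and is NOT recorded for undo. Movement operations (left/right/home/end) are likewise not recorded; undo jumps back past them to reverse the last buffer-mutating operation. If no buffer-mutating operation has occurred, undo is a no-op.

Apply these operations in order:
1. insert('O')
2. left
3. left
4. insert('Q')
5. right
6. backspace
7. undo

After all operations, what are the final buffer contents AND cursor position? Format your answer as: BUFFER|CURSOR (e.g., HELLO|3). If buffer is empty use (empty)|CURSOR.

After op 1 (insert('O')): buf='ONUYAMO' cursor=1
After op 2 (left): buf='ONUYAMO' cursor=0
After op 3 (left): buf='ONUYAMO' cursor=0
After op 4 (insert('Q')): buf='QONUYAMO' cursor=1
After op 5 (right): buf='QONUYAMO' cursor=2
After op 6 (backspace): buf='QNUYAMO' cursor=1
After op 7 (undo): buf='QONUYAMO' cursor=2

Answer: QONUYAMO|2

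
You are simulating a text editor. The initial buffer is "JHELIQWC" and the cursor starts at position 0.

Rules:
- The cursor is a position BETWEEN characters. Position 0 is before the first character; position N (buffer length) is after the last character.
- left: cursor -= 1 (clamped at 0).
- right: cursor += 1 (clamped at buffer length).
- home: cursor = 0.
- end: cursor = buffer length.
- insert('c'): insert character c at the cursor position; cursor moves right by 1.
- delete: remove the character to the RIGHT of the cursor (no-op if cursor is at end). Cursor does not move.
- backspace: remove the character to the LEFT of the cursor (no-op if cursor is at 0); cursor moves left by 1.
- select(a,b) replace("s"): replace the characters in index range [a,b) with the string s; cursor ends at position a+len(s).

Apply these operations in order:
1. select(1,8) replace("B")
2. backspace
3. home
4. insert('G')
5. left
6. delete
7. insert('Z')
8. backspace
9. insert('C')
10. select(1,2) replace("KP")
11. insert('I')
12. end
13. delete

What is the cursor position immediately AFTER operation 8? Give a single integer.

After op 1 (select(1,8) replace("B")): buf='JB' cursor=2
After op 2 (backspace): buf='J' cursor=1
After op 3 (home): buf='J' cursor=0
After op 4 (insert('G')): buf='GJ' cursor=1
After op 5 (left): buf='GJ' cursor=0
After op 6 (delete): buf='J' cursor=0
After op 7 (insert('Z')): buf='ZJ' cursor=1
After op 8 (backspace): buf='J' cursor=0

Answer: 0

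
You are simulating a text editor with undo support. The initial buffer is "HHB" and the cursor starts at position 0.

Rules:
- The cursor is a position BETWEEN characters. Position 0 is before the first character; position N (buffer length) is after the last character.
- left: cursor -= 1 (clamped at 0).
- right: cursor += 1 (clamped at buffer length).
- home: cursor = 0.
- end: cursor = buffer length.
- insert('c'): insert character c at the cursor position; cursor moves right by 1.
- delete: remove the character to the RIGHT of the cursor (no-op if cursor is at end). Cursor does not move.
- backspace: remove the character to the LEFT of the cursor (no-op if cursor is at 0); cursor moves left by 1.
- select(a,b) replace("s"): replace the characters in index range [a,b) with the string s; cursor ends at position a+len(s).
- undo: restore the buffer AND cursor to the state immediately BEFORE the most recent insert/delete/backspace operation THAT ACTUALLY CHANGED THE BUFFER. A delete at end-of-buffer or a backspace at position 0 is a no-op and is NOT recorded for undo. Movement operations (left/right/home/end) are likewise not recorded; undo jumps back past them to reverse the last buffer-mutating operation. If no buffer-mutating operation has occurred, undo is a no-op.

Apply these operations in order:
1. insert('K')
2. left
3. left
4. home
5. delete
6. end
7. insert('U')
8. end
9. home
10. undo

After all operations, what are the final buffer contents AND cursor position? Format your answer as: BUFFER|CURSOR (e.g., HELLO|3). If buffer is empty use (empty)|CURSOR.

After op 1 (insert('K')): buf='KHHB' cursor=1
After op 2 (left): buf='KHHB' cursor=0
After op 3 (left): buf='KHHB' cursor=0
After op 4 (home): buf='KHHB' cursor=0
After op 5 (delete): buf='HHB' cursor=0
After op 6 (end): buf='HHB' cursor=3
After op 7 (insert('U')): buf='HHBU' cursor=4
After op 8 (end): buf='HHBU' cursor=4
After op 9 (home): buf='HHBU' cursor=0
After op 10 (undo): buf='HHB' cursor=3

Answer: HHB|3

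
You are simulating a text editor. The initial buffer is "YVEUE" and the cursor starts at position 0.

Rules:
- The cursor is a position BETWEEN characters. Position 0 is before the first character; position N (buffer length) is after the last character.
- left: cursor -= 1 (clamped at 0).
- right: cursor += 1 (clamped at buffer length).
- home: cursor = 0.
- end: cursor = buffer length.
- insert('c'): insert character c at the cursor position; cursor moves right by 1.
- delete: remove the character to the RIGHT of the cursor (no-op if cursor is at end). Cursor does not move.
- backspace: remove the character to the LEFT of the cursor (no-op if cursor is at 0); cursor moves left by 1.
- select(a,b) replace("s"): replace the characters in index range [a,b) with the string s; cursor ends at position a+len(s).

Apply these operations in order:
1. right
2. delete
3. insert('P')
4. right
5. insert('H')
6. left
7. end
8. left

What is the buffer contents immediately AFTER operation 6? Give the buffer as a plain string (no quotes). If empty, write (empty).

Answer: YPEHUE

Derivation:
After op 1 (right): buf='YVEUE' cursor=1
After op 2 (delete): buf='YEUE' cursor=1
After op 3 (insert('P')): buf='YPEUE' cursor=2
After op 4 (right): buf='YPEUE' cursor=3
After op 5 (insert('H')): buf='YPEHUE' cursor=4
After op 6 (left): buf='YPEHUE' cursor=3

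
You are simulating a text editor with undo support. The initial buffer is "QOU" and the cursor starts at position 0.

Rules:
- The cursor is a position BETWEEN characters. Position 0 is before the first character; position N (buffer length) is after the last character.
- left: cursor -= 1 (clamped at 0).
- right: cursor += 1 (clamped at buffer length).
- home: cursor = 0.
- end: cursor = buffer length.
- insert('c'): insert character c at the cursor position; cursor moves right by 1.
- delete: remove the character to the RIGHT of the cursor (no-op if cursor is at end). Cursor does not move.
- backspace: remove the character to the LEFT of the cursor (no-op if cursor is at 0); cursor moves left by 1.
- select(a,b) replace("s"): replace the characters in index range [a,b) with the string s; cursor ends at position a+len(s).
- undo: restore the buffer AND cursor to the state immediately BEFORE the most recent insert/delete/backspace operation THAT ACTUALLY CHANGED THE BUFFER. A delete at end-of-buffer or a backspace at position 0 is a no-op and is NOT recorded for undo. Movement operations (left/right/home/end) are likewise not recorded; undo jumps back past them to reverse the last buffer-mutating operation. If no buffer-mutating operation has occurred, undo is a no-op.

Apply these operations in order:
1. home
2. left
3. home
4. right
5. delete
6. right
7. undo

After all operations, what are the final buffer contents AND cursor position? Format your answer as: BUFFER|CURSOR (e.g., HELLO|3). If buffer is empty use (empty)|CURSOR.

After op 1 (home): buf='QOU' cursor=0
After op 2 (left): buf='QOU' cursor=0
After op 3 (home): buf='QOU' cursor=0
After op 4 (right): buf='QOU' cursor=1
After op 5 (delete): buf='QU' cursor=1
After op 6 (right): buf='QU' cursor=2
After op 7 (undo): buf='QOU' cursor=1

Answer: QOU|1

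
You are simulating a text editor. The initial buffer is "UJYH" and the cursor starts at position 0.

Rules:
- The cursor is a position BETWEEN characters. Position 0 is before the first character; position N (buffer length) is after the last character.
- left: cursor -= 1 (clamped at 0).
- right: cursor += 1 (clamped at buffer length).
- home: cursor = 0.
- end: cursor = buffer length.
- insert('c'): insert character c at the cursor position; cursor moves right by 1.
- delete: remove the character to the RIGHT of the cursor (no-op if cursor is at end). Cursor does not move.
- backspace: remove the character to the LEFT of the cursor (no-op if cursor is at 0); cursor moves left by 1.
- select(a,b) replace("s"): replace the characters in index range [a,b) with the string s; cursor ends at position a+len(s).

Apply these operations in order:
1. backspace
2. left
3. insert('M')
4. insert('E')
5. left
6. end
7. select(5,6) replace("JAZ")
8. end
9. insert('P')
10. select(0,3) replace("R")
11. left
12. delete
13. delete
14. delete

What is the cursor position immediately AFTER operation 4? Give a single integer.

After op 1 (backspace): buf='UJYH' cursor=0
After op 2 (left): buf='UJYH' cursor=0
After op 3 (insert('M')): buf='MUJYH' cursor=1
After op 4 (insert('E')): buf='MEUJYH' cursor=2

Answer: 2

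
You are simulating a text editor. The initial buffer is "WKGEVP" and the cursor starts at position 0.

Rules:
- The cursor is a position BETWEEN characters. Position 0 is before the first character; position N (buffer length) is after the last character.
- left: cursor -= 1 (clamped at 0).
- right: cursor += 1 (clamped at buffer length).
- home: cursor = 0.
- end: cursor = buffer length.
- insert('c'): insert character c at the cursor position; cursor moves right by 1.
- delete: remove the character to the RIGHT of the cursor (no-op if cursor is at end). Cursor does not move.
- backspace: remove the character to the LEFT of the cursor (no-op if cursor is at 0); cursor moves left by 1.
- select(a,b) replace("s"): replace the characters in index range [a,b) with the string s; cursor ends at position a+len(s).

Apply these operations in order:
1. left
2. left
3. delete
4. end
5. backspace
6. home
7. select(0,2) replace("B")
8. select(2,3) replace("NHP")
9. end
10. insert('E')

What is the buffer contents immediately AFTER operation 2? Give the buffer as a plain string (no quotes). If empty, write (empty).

After op 1 (left): buf='WKGEVP' cursor=0
After op 2 (left): buf='WKGEVP' cursor=0

Answer: WKGEVP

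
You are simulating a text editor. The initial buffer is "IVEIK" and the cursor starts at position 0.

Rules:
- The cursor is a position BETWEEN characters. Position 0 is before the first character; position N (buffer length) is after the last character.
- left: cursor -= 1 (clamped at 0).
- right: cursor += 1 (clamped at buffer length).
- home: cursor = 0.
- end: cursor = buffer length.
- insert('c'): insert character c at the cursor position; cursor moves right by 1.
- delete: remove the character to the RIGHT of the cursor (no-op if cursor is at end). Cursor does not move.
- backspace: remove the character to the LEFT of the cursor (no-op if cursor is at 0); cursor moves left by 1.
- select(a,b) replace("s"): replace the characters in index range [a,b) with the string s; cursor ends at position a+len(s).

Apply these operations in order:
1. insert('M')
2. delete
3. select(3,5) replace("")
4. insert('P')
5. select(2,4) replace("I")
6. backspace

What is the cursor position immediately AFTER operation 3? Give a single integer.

Answer: 3

Derivation:
After op 1 (insert('M')): buf='MIVEIK' cursor=1
After op 2 (delete): buf='MVEIK' cursor=1
After op 3 (select(3,5) replace("")): buf='MVE' cursor=3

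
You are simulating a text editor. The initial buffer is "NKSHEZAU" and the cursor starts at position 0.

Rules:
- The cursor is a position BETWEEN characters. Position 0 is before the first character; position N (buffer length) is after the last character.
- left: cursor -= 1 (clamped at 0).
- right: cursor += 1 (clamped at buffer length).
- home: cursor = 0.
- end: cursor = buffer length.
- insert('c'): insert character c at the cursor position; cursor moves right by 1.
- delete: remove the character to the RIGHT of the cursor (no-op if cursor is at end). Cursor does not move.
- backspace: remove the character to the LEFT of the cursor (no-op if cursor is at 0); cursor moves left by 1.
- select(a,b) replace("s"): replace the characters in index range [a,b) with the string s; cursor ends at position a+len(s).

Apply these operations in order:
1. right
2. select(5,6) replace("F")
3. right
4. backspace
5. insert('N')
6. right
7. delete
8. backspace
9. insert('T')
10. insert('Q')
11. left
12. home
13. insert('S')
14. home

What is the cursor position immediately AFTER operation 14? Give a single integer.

Answer: 0

Derivation:
After op 1 (right): buf='NKSHEZAU' cursor=1
After op 2 (select(5,6) replace("F")): buf='NKSHEFAU' cursor=6
After op 3 (right): buf='NKSHEFAU' cursor=7
After op 4 (backspace): buf='NKSHEFU' cursor=6
After op 5 (insert('N')): buf='NKSHEFNU' cursor=7
After op 6 (right): buf='NKSHEFNU' cursor=8
After op 7 (delete): buf='NKSHEFNU' cursor=8
After op 8 (backspace): buf='NKSHEFN' cursor=7
After op 9 (insert('T')): buf='NKSHEFNT' cursor=8
After op 10 (insert('Q')): buf='NKSHEFNTQ' cursor=9
After op 11 (left): buf='NKSHEFNTQ' cursor=8
After op 12 (home): buf='NKSHEFNTQ' cursor=0
After op 13 (insert('S')): buf='SNKSHEFNTQ' cursor=1
After op 14 (home): buf='SNKSHEFNTQ' cursor=0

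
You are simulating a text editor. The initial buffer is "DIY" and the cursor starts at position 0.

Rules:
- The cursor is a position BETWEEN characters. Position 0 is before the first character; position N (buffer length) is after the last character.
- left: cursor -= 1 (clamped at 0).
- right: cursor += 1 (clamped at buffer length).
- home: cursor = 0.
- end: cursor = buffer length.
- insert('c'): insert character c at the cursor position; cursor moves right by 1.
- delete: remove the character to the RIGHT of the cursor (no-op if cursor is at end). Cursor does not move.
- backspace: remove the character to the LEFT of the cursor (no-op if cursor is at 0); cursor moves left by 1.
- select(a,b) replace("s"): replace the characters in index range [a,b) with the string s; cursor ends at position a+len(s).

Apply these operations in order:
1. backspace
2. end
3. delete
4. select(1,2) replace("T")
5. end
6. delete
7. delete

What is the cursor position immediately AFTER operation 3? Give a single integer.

Answer: 3

Derivation:
After op 1 (backspace): buf='DIY' cursor=0
After op 2 (end): buf='DIY' cursor=3
After op 3 (delete): buf='DIY' cursor=3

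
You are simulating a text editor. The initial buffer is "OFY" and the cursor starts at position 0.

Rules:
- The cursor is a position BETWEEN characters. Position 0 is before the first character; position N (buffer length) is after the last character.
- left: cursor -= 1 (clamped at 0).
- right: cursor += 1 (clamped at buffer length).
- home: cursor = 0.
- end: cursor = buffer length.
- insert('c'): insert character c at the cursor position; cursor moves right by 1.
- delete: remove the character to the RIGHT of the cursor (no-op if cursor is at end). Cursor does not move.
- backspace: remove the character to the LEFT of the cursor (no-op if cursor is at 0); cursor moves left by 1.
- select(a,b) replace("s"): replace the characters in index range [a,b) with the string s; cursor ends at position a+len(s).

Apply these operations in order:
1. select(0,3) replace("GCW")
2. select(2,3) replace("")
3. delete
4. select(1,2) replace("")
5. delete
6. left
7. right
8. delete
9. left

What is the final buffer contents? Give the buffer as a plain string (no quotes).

After op 1 (select(0,3) replace("GCW")): buf='GCW' cursor=3
After op 2 (select(2,3) replace("")): buf='GC' cursor=2
After op 3 (delete): buf='GC' cursor=2
After op 4 (select(1,2) replace("")): buf='G' cursor=1
After op 5 (delete): buf='G' cursor=1
After op 6 (left): buf='G' cursor=0
After op 7 (right): buf='G' cursor=1
After op 8 (delete): buf='G' cursor=1
After op 9 (left): buf='G' cursor=0

Answer: G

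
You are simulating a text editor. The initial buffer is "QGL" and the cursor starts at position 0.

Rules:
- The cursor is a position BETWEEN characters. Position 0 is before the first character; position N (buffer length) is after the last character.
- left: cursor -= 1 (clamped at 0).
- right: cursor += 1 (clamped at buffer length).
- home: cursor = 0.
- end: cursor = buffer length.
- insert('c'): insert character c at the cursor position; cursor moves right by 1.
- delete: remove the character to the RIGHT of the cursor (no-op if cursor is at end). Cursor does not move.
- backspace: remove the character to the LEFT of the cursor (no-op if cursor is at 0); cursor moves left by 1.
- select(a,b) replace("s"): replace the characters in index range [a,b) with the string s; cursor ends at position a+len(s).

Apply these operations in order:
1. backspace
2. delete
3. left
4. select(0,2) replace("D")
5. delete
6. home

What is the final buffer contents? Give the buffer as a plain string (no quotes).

After op 1 (backspace): buf='QGL' cursor=0
After op 2 (delete): buf='GL' cursor=0
After op 3 (left): buf='GL' cursor=0
After op 4 (select(0,2) replace("D")): buf='D' cursor=1
After op 5 (delete): buf='D' cursor=1
After op 6 (home): buf='D' cursor=0

Answer: D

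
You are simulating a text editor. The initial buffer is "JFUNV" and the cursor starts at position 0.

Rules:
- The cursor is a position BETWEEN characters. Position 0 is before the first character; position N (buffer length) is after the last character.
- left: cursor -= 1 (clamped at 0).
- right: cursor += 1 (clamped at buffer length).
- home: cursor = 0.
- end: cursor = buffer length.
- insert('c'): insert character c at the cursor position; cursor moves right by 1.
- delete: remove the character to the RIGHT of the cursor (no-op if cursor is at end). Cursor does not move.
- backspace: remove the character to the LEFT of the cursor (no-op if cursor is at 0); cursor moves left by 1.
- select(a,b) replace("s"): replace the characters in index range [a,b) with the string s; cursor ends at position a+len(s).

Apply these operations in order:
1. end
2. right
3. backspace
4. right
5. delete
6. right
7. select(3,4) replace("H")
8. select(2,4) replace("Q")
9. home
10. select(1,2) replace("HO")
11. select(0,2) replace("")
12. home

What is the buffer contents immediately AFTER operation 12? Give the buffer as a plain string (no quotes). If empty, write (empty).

After op 1 (end): buf='JFUNV' cursor=5
After op 2 (right): buf='JFUNV' cursor=5
After op 3 (backspace): buf='JFUN' cursor=4
After op 4 (right): buf='JFUN' cursor=4
After op 5 (delete): buf='JFUN' cursor=4
After op 6 (right): buf='JFUN' cursor=4
After op 7 (select(3,4) replace("H")): buf='JFUH' cursor=4
After op 8 (select(2,4) replace("Q")): buf='JFQ' cursor=3
After op 9 (home): buf='JFQ' cursor=0
After op 10 (select(1,2) replace("HO")): buf='JHOQ' cursor=3
After op 11 (select(0,2) replace("")): buf='OQ' cursor=0
After op 12 (home): buf='OQ' cursor=0

Answer: OQ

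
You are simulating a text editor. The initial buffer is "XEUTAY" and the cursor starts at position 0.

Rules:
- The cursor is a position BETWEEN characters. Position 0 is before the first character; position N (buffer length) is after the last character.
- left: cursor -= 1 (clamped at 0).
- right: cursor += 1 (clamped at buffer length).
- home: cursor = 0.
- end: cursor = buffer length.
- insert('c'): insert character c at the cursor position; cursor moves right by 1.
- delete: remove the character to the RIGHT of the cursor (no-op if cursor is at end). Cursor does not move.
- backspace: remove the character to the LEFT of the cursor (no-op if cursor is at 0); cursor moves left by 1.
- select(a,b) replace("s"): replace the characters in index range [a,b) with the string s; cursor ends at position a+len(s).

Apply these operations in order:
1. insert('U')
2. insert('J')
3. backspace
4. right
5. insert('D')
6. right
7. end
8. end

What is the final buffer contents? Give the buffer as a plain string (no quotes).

Answer: UXDEUTAY

Derivation:
After op 1 (insert('U')): buf='UXEUTAY' cursor=1
After op 2 (insert('J')): buf='UJXEUTAY' cursor=2
After op 3 (backspace): buf='UXEUTAY' cursor=1
After op 4 (right): buf='UXEUTAY' cursor=2
After op 5 (insert('D')): buf='UXDEUTAY' cursor=3
After op 6 (right): buf='UXDEUTAY' cursor=4
After op 7 (end): buf='UXDEUTAY' cursor=8
After op 8 (end): buf='UXDEUTAY' cursor=8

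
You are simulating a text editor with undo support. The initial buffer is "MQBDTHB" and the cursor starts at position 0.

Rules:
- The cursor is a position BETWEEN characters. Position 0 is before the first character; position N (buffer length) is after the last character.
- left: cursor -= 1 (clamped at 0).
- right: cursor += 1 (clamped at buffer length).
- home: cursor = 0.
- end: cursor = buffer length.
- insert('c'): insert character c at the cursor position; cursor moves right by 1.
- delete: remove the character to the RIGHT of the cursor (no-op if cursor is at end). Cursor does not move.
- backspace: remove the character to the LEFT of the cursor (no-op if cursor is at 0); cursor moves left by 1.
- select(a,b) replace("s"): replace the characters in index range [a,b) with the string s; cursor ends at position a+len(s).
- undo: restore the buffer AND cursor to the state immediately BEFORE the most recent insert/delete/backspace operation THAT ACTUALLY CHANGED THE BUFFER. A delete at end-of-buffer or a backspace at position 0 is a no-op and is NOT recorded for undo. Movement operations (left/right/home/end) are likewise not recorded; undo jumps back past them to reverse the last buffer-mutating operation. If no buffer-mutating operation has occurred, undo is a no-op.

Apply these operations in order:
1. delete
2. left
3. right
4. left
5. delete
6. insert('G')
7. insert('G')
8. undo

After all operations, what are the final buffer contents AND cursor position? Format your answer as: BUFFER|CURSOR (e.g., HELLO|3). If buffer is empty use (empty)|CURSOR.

After op 1 (delete): buf='QBDTHB' cursor=0
After op 2 (left): buf='QBDTHB' cursor=0
After op 3 (right): buf='QBDTHB' cursor=1
After op 4 (left): buf='QBDTHB' cursor=0
After op 5 (delete): buf='BDTHB' cursor=0
After op 6 (insert('G')): buf='GBDTHB' cursor=1
After op 7 (insert('G')): buf='GGBDTHB' cursor=2
After op 8 (undo): buf='GBDTHB' cursor=1

Answer: GBDTHB|1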